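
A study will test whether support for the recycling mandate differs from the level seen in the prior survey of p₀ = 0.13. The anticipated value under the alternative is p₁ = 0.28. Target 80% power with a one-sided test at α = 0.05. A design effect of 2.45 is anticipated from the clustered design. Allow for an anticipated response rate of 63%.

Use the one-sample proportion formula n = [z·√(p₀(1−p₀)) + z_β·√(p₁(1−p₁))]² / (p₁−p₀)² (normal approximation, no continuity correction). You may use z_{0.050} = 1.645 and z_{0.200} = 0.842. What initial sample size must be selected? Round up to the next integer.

n = [z_α·√(p₀q₀) + z_β·√(p₁q₁)]² / (p₁ − p₀)²
  = [1.645·√(0.13·0.87) + 0.842·√(0.28·0.72)]² / (0.15)²
  = [1.645·0.3363 + 0.842·0.4490]² / 0.0225
  = [0.9313]² / 0.0225
  = 38.55
Design effect: 2.45 × 38.55 = 94.44.
Adjust for 63% response: 94.44 / 0.63 = 149.90.
Round up → n = 150.

n = 150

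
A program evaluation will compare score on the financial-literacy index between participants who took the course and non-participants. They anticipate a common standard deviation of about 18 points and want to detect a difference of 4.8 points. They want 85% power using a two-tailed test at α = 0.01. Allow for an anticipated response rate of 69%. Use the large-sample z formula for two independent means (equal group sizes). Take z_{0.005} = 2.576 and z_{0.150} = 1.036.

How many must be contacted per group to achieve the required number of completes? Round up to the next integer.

n = (z_{α/2} + z_β)² · (σ₁² + σ₂²) / δ²
  = (2.576 + 1.036)² · (2·18² = 648) / 4.8²
  = 13.0465 · 648 / 23.04
  = 366.93
Adjust for 69% response: 366.93 / 0.69 = 531.79.
Round up → n = 532 per group.

n = 532 per group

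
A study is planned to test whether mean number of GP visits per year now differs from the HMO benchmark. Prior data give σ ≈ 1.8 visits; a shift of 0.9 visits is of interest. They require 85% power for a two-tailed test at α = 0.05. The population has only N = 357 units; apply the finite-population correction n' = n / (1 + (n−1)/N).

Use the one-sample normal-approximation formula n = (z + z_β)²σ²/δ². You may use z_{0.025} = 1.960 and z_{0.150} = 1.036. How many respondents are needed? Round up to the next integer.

n = (z_{α/2} + z_β)² · σ² / δ²
  = (1.960 + 1.036)² · 1.8² / 0.9²
  = 8.9760 · 3.24 / 0.81
  = 35.90
Finite-population correction (N = 357): 35.90 / (1 + (35.90 − 1)/357) = 32.71.
Round up → n = 33.

n = 33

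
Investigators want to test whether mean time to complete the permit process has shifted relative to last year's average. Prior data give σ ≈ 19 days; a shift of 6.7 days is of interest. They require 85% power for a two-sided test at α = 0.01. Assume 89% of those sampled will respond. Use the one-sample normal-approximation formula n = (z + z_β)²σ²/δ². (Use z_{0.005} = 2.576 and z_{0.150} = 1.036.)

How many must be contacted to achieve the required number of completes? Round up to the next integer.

n = 118

n = (z_{α/2} + z_β)² · σ² / δ²
  = (2.576 + 1.036)² · 19² / 6.7²
  = 13.0465 · 361 / 44.89
  = 104.92
Adjust for 89% response: 104.92 / 0.89 = 117.89.
Round up → n = 118.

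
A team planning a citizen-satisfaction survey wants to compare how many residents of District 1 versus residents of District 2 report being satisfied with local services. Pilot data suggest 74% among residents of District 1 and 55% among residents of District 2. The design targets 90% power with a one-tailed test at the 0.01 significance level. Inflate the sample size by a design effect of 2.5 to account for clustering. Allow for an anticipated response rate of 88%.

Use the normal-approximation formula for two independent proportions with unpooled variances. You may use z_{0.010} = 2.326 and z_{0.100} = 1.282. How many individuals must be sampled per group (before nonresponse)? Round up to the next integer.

n = (z_α + z_β)² · [p₁(1−p₁) + p₂(1−p₂)] / (p₁ − p₂)²
  = (2.326 + 1.282)² · (0.74·0.26 + 0.55·0.45) / (0.19)²
  = (3.608)² · (0.1924 + 0.2475) / 0.0361
  = 13.0177 · 0.4399 / 0.0361
  = 158.63
Design effect: 2.5 × 158.63 = 396.57.
Adjust for 88% response: 396.57 / 0.88 = 450.65.
Round up → n = 451 per group.

n = 451 per group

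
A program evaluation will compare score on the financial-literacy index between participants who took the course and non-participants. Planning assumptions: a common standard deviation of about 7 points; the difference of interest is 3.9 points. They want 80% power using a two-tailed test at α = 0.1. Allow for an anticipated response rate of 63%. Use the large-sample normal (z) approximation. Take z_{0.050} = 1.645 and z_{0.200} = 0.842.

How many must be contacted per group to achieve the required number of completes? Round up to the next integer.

n = 64 per group

n = (z_{α/2} + z_β)² · (σ₁² + σ₂²) / δ²
  = (1.645 + 0.842)² · (2·7² = 98) / 3.9²
  = 6.1852 · 98 / 15.21
  = 39.85
Adjust for 63% response: 39.85 / 0.63 = 63.26.
Round up → n = 64 per group.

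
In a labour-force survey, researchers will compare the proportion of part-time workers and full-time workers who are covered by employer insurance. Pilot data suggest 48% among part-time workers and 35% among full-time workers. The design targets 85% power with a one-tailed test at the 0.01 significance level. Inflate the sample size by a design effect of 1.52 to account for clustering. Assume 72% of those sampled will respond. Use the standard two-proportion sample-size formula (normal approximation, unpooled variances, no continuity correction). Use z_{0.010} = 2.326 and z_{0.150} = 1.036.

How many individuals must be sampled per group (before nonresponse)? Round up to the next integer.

n = 674 per group

n = (z_α + z_β)² · [p₁(1−p₁) + p₂(1−p₂)] / (p₁ − p₂)²
  = (2.326 + 1.036)² · (0.48·0.52 + 0.35·0.65) / (0.13)²
  = (3.362)² · (0.2496 + 0.2275) / 0.0169
  = 11.3030 · 0.4771 / 0.0169
  = 319.09
Design effect: 1.52 × 319.09 = 485.02.
Adjust for 72% response: 485.02 / 0.72 = 673.64.
Round up → n = 674 per group.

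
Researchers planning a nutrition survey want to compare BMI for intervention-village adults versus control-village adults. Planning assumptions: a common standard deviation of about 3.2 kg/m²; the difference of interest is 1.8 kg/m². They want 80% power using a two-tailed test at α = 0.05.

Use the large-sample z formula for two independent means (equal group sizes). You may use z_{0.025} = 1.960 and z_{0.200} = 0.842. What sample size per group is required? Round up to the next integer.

n = 50 per group

n = (z_{α/2} + z_β)² · (σ₁² + σ₂²) / δ²
  = (1.960 + 0.842)² · (2·3.2² = 20.48) / 1.8²
  = 7.8512 · 20.48 / 3.24
  = 49.63
Round up → n = 50 per group.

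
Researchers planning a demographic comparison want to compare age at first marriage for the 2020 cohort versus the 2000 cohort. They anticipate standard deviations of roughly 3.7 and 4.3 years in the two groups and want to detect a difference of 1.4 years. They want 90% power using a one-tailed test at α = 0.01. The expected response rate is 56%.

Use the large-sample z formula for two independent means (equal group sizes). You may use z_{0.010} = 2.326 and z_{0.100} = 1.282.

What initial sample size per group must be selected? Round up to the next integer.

n = 382 per group

n = (z_α + z_β)² · (σ₁² + σ₂²) / δ²
  = (2.326 + 1.282)² · (3.7² + 4.3² = 32.18) / 1.4²
  = 13.0177 · 32.18 / 1.96
  = 213.73
Adjust for 56% response: 213.73 / 0.56 = 381.66.
Round up → n = 382 per group.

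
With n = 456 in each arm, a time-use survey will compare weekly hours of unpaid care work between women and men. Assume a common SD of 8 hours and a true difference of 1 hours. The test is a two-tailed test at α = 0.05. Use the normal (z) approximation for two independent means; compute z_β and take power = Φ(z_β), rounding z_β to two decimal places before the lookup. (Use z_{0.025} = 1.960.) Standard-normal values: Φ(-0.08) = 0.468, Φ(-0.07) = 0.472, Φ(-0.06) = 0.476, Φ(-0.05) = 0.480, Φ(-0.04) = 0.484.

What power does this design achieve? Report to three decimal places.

Power ≈ 0.472

z_β = δ·√(n/(σ₁²+σ₂²)) − z_{α/2}
    = 1 · √(456/128) − 1.960
    = 1 · 1.88746 − 1.960
    = 1.8875 − 1.960 = -0.0725 → -0.07
Power = Φ(-0.07) = 0.472.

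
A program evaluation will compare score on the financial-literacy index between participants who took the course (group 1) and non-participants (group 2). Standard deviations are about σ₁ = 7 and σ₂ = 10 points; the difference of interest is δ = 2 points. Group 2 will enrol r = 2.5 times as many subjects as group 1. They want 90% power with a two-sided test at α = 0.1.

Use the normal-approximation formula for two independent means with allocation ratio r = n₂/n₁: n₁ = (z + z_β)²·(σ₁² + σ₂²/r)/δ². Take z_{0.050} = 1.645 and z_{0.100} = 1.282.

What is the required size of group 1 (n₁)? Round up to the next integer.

n₁ = 191

n₁ = (z_{α/2} + z_β)² · (σ₁² + σ₂²/r) / δ²
   = (1.645 + 1.282)² · (7² + 10²/2.5) / 2²
   = 8.5673 · (49 + 40) / 4
   = 8.5673 · 89 / 4
   = 190.62
Round up → n₁ = 191; n₂ = r·n₁ = 2.5 × 191 = 478.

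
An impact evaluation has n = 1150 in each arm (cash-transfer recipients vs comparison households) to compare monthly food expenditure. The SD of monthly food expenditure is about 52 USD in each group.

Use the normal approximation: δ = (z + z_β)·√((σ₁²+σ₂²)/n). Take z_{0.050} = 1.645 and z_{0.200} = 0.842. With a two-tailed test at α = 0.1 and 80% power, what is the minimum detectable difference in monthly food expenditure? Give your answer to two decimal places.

δ = (z_{α/2} + z_β) · √((σ₁²+σ₂²)/n)
  = (1.645 + 0.842) · √(5408/1150)
  = 2.487 · √4.7026
  = 2.487 · 2.1685
  = 5.3932

Minimum detectable difference ≈ 5.39 USD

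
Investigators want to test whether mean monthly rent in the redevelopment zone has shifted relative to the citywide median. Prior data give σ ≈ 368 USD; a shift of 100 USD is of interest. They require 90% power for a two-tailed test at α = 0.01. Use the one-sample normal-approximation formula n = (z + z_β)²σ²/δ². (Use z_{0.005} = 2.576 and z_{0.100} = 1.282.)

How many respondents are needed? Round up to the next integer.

n = (z_{α/2} + z_β)² · σ² / δ²
  = (2.576 + 1.282)² · 368² / 100²
  = 14.8842 · 135424 / 10000
  = 201.57
Round up → n = 202.

n = 202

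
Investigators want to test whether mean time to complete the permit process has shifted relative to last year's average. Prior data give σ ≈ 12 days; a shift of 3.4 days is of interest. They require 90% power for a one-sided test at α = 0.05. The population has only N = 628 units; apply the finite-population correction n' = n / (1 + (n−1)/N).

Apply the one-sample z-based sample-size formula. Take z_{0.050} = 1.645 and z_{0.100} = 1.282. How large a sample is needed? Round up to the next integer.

n = (z_α + z_β)² · σ² / δ²
  = (1.645 + 1.282)² · 12² / 3.4²
  = 8.5673 · 144 / 11.56
  = 106.72
Finite-population correction (N = 628): 106.72 / (1 + (106.72 − 1)/628) = 91.34.
Round up → n = 92.

n = 92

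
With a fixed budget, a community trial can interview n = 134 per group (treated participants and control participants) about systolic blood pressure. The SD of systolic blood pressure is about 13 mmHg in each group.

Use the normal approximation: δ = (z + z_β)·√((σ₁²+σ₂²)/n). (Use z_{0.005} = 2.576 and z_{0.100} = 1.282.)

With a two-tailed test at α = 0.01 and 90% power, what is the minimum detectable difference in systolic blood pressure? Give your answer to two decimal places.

Minimum detectable difference ≈ 6.13 mmHg

δ = (z_{α/2} + z_β) · √((σ₁²+σ₂²)/n)
  = (2.576 + 1.282) · √(338/134)
  = 3.858 · √2.5224
  = 3.858 · 1.5882
  = 6.1273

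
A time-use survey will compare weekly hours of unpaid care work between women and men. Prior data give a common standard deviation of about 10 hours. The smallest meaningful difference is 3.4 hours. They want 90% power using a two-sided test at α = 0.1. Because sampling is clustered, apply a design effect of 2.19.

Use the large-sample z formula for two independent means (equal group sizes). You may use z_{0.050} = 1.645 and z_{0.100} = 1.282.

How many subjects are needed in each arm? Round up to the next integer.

n = (z_{α/2} + z_β)² · (σ₁² + σ₂²) / δ²
  = (1.645 + 1.282)² · (2·10² = 200) / 3.4²
  = 8.5673 · 200 / 11.56
  = 148.22
Design effect: 2.19 × 148.22 = 324.61.
Round up → n = 325 per group.

n = 325 per group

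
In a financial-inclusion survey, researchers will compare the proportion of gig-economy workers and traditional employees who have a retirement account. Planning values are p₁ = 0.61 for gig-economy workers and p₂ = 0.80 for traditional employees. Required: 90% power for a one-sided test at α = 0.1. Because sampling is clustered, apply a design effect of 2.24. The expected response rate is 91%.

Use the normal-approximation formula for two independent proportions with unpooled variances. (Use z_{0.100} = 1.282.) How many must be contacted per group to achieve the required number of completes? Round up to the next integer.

n = (z_α + z_β)² · [p₁(1−p₁) + p₂(1−p₂)] / (p₁ − p₂)²
  = (1.282 + 1.282)² · (0.61·0.39 + 0.80·0.20) / (-0.19)²
  = (2.564)² · (0.2379 + 0.1600) / 0.0361
  = 6.5741 · 0.3979 / 0.0361
  = 72.46
Design effect: 2.24 × 72.46 = 162.31.
Adjust for 91% response: 162.31 / 0.91 = 178.36.
Round up → n = 179 per group.

n = 179 per group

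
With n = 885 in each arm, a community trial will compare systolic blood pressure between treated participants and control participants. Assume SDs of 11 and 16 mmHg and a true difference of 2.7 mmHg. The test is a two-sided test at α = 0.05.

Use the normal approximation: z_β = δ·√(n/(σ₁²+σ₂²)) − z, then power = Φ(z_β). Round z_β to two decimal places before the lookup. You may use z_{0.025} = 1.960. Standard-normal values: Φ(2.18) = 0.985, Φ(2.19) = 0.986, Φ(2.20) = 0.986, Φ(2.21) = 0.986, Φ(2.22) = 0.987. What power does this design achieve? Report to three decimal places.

Power ≈ 0.985

z_β = δ·√(n/(σ₁²+σ₂²)) − z_{α/2}
    = 2.7 · √(885/377) − 1.960
    = 2.7 · 1.53215 − 1.960
    = 4.1368 − 1.960 = 2.1768 → 2.18
Power = Φ(2.18) = 0.985.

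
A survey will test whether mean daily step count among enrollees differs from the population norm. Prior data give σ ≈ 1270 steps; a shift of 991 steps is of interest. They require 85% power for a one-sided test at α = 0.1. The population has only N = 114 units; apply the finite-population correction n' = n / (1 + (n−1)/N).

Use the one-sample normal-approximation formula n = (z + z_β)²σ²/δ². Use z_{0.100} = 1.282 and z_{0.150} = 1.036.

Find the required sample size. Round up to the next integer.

n = (z_α + z_β)² · σ² / δ²
  = (1.282 + 1.036)² · 1270² / 991²
  = 5.3731 · 1612900 / 982081
  = 8.82
Finite-population correction (N = 114): 8.82 / (1 + (8.82 − 1)/114) = 8.26.
Round up → n = 9.

n = 9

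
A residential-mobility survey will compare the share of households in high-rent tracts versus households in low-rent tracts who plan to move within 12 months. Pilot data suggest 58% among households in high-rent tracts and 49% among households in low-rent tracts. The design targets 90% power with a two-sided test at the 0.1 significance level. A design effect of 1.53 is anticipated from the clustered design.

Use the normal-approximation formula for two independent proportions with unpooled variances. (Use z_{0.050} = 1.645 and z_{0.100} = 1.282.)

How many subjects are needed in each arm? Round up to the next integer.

n = 799 per group

n = (z_{α/2} + z_β)² · [p₁(1−p₁) + p₂(1−p₂)] / (p₁ − p₂)²
  = (1.645 + 1.282)² · (0.58·0.42 + 0.49·0.51) / (0.09)²
  = (2.927)² · (0.2436 + 0.2499) / 0.0081
  = 8.5673 · 0.4935 / 0.0081
  = 521.97
Design effect: 1.53 × 521.97 = 798.62.
Round up → n = 799 per group.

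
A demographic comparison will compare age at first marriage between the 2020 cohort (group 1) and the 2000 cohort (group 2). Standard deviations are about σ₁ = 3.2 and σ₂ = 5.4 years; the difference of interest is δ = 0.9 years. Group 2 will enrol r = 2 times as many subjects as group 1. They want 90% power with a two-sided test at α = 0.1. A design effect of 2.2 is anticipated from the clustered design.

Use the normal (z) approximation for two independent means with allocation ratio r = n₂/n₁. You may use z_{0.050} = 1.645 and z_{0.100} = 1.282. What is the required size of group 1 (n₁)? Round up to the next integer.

n₁ = 578

n₁ = (z_{α/2} + z_β)² · (σ₁² + σ₂²/r) / δ²
   = (1.645 + 1.282)² · (3.2² + 5.4²/2) / 0.9²
   = 8.5673 · (10.24 + 14.58) / 0.81
   = 8.5673 · 24.82 / 0.81
   = 262.52
Design effect: 2.2 × 262.52 = 577.54.
Round up → n₁ = 578; n₂ = r·n₁ = 2 × 578 = 1156.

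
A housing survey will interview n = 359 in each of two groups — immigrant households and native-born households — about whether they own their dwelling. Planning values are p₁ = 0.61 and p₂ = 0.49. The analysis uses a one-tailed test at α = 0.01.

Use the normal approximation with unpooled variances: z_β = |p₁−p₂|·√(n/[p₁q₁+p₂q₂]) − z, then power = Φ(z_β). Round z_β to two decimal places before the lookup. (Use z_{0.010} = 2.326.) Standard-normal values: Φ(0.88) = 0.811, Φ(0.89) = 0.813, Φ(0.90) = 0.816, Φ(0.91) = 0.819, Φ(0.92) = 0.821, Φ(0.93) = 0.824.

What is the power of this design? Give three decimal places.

Power ≈ 0.824

z_β = |p₁−p₂|·√(n/[p₁q₁+p₂q₂]) − z_α
    = 0.12 · √(359/0.4878) − 2.326
    = 0.12 · 27.1285 − 2.326
    = 3.2554 − 2.326 = 0.9294 → 0.93
Power = Φ(0.93) = 0.824.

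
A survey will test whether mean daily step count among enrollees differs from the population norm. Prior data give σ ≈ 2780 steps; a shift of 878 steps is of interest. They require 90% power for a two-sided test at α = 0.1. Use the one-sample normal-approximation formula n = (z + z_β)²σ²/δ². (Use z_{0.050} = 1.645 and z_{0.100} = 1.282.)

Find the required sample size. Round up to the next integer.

n = 86

n = (z_{α/2} + z_β)² · σ² / δ²
  = (1.645 + 1.282)² · 2780² / 878²
  = 8.5673 · 7728400 / 770884
  = 85.89
Round up → n = 86.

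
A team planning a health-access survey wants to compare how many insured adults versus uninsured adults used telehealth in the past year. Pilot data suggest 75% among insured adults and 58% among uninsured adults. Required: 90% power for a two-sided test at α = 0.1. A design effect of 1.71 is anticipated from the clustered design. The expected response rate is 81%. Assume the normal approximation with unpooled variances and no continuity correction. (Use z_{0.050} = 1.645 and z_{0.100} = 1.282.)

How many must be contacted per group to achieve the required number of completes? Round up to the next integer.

n = (z_{α/2} + z_β)² · [p₁(1−p₁) + p₂(1−p₂)] / (p₁ − p₂)²
  = (1.645 + 1.282)² · (0.75·0.25 + 0.58·0.42) / (0.17)²
  = (2.927)² · (0.1875 + 0.2436) / 0.0289
  = 8.5673 · 0.4311 / 0.0289
  = 127.80
Design effect: 1.71 × 127.80 = 218.54.
Adjust for 81% response: 218.54 / 0.81 = 269.80.
Round up → n = 270 per group.

n = 270 per group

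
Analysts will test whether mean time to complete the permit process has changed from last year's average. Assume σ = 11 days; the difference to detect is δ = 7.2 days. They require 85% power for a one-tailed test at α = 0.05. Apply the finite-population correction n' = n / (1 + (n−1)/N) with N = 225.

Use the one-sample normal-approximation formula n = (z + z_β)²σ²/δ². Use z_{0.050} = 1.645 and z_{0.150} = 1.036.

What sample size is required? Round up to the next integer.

n = (z_α + z_β)² · σ² / δ²
  = (1.645 + 1.036)² · 11² / 7.2²
  = 7.1878 · 121 / 51.84
  = 16.78
Finite-population correction (N = 225): 16.78 / (1 + (16.78 − 1)/225) = 15.68.
Round up → n = 16.

n = 16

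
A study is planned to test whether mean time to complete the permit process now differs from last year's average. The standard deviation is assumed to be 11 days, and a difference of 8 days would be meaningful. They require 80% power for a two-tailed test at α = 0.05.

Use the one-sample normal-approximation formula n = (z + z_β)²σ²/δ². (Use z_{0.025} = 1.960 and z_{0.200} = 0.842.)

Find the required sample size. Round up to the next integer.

n = (z_{α/2} + z_β)² · σ² / δ²
  = (1.960 + 0.842)² · 11² / 8²
  = 7.8512 · 121 / 64
  = 14.84
Round up → n = 15.

n = 15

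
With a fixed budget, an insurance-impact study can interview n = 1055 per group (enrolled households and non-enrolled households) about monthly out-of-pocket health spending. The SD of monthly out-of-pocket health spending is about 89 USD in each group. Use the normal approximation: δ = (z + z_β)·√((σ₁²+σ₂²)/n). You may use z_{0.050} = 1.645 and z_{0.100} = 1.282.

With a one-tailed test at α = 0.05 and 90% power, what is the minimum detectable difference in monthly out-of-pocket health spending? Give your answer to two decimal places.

δ = (z_α + z_β) · √((σ₁²+σ₂²)/n)
  = (1.645 + 1.282) · √(15842/1055)
  = 2.927 · √15.0161
  = 2.927 · 3.8751
  = 11.3423

Minimum detectable difference ≈ 11.34 USD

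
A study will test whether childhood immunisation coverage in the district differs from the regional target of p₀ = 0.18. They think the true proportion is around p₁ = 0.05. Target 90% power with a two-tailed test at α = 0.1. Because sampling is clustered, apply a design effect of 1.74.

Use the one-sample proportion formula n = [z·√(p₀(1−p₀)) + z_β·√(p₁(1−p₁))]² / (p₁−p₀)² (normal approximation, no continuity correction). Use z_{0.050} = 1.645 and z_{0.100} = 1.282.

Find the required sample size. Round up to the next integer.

n = 86

n = [z_{α/2}·√(p₀q₀) + z_β·√(p₁q₁)]² / (p₁ − p₀)²
  = [1.645·√(0.18·0.82) + 1.282·√(0.05·0.95)]² / (-0.13)²
  = [1.645·0.3842 + 1.282·0.2179]² / 0.0169
  = [0.9114]² / 0.0169
  = 49.15
Design effect: 1.74 × 49.15 = 85.52.
Round up → n = 86.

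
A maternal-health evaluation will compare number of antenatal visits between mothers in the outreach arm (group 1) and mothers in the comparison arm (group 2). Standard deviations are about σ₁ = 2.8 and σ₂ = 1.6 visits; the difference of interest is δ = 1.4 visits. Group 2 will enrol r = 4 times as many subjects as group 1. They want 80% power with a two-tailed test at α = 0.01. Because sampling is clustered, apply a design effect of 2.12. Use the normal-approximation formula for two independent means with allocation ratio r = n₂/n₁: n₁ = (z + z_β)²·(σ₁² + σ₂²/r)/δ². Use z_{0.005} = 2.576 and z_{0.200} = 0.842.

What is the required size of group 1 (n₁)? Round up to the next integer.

n₁ = 108

n₁ = (z_{α/2} + z_β)² · (σ₁² + σ₂²/r) / δ²
   = (2.576 + 0.842)² · (2.8² + 1.6²/4) / 1.4²
   = 11.6827 · (7.84 + 0.64) / 1.96
   = 11.6827 · 8.48 / 1.96
   = 50.55
Design effect: 2.12 × 50.55 = 107.16.
Round up → n₁ = 108; n₂ = r·n₁ = 4 × 108 = 432.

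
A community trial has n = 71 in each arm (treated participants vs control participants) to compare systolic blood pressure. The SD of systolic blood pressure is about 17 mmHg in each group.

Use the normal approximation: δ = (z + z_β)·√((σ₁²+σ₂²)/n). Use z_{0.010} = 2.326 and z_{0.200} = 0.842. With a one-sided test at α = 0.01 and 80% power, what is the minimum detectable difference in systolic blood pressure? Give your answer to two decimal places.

δ = (z_α + z_β) · √((σ₁²+σ₂²)/n)
  = (2.326 + 0.842) · √(578/71)
  = 3.168 · √8.1408
  = 3.168 · 2.8532
  = 9.0390

Minimum detectable difference ≈ 9.04 mmHg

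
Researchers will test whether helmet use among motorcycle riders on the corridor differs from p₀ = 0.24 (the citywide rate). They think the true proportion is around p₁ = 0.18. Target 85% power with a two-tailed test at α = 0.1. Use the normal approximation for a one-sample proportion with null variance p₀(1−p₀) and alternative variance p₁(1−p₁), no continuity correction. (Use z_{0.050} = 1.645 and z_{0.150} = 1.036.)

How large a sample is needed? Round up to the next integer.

n = 337

n = [z_{α/2}·√(p₀q₀) + z_β·√(p₁q₁)]² / (p₁ − p₀)²
  = [1.645·√(0.24·0.76) + 1.036·√(0.18·0.82)]² / (-0.06)²
  = [1.645·0.4271 + 1.036·0.3842]² / 0.0036
  = [1.1006]² / 0.0036
  = 336.46
Round up → n = 337.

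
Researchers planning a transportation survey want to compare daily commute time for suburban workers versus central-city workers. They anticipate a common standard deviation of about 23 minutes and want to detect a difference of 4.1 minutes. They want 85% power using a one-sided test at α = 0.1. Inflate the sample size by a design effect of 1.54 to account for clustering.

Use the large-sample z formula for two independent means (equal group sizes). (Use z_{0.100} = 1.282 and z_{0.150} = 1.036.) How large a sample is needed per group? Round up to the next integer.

n = 521 per group

n = (z_α + z_β)² · (σ₁² + σ₂²) / δ²
  = (1.282 + 1.036)² · (2·23² = 1058) / 4.1²
  = 5.3731 · 1058 / 16.81
  = 338.18
Design effect: 1.54 × 338.18 = 520.79.
Round up → n = 521 per group.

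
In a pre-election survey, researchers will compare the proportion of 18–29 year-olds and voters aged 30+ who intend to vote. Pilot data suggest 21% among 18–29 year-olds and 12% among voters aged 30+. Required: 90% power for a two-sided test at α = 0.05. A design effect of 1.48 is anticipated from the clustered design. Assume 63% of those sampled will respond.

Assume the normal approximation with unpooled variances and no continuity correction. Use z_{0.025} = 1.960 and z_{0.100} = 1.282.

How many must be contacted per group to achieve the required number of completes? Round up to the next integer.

n = 828 per group

n = (z_{α/2} + z_β)² · [p₁(1−p₁) + p₂(1−p₂)] / (p₁ − p₂)²
  = (1.960 + 1.282)² · (0.21·0.79 + 0.12·0.88) / (0.09)²
  = (3.242)² · (0.1659 + 0.1056) / 0.0081
  = 10.5106 · 0.2715 / 0.0081
  = 352.30
Design effect: 1.48 × 352.30 = 521.40.
Adjust for 63% response: 521.40 / 0.63 = 827.62.
Round up → n = 828 per group.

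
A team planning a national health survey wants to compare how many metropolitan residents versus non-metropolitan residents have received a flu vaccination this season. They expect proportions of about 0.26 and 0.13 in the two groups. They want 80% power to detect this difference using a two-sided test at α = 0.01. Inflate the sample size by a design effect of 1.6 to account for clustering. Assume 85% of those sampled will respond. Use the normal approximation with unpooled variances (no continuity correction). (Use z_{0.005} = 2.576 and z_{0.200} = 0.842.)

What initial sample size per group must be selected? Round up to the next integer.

n = (z_{α/2} + z_β)² · [p₁(1−p₁) + p₂(1−p₂)] / (p₁ − p₂)²
  = (2.576 + 0.842)² · (0.26·0.74 + 0.13·0.87) / (0.13)²
  = (3.418)² · (0.1924 + 0.1131) / 0.0169
  = 11.6827 · 0.3055 / 0.0169
  = 211.19
Design effect: 1.6 × 211.19 = 337.90.
Adjust for 85% response: 337.90 / 0.85 = 397.53.
Round up → n = 398 per group.

n = 398 per group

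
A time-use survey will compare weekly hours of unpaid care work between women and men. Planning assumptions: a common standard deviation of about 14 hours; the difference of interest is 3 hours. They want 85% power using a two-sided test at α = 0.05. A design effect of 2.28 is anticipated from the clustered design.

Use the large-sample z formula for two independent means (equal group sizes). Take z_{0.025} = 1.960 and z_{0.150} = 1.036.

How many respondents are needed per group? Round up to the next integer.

n = 892 per group

n = (z_{α/2} + z_β)² · (σ₁² + σ₂²) / δ²
  = (1.960 + 1.036)² · (2·14² = 392) / 3²
  = 8.9760 · 392 / 9
  = 390.96
Design effect: 2.28 × 390.96 = 891.38.
Round up → n = 892 per group.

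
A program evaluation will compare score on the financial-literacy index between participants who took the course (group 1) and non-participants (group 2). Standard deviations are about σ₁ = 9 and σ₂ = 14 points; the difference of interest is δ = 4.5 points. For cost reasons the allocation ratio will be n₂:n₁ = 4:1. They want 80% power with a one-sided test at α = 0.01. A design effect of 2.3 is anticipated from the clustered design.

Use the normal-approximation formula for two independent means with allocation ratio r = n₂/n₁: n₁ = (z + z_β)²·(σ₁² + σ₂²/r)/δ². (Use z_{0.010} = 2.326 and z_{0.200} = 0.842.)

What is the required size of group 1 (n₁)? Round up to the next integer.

n₁ = (z_α + z_β)² · (σ₁² + σ₂²/r) / δ²
   = (2.326 + 0.842)² · (9² + 14²/4) / 4.5²
   = 10.0362 · (81 + 49) / 20.25
   = 10.0362 · 130 / 20.25
   = 64.43
Design effect: 2.3 × 64.43 = 148.19.
Round up → n₁ = 149; n₂ = r·n₁ = 4 × 149 = 596.

n₁ = 149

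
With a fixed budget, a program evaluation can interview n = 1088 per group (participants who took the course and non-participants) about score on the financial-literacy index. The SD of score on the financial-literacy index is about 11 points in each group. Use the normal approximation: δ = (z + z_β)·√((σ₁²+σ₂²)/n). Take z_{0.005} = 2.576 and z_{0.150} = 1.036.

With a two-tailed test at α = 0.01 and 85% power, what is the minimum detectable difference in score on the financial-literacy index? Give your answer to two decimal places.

Minimum detectable difference ≈ 1.70 points

δ = (z_{α/2} + z_β) · √((σ₁²+σ₂²)/n)
  = (2.576 + 1.036) · √(242/1088)
  = 3.612 · √0.22243
  = 3.612 · 0.4716
  = 1.7035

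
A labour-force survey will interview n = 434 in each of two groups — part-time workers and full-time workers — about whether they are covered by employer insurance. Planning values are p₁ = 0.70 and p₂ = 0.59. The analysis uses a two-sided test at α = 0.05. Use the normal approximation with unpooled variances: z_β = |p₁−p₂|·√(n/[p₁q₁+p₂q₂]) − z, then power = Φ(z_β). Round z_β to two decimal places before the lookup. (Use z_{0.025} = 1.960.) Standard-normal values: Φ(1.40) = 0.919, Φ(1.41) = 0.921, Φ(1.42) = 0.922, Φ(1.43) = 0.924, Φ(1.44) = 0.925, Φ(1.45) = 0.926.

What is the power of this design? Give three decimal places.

Power ≈ 0.926

z_β = |p₁−p₂|·√(n/[p₁q₁+p₂q₂]) − z_{α/2}
    = 0.11 · √(434/0.4519) − 1.960
    = 0.11 · 30.9902 − 1.960
    = 3.4089 − 1.960 = 1.4489 → 1.45
Power = Φ(1.45) = 0.926.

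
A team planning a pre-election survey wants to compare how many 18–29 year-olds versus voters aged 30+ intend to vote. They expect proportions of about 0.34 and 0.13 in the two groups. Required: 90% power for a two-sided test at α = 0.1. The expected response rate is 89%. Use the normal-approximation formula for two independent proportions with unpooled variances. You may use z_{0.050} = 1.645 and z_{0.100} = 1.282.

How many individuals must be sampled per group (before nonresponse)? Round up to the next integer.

n = (z_{α/2} + z_β)² · [p₁(1−p₁) + p₂(1−p₂)] / (p₁ − p₂)²
  = (1.645 + 1.282)² · (0.34·0.66 + 0.13·0.87) / (0.21)²
  = (2.927)² · (0.2244 + 0.1131) / 0.0441
  = 8.5673 · 0.3375 / 0.0441
  = 65.57
Adjust for 89% response: 65.57 / 0.89 = 73.67.
Round up → n = 74 per group.

n = 74 per group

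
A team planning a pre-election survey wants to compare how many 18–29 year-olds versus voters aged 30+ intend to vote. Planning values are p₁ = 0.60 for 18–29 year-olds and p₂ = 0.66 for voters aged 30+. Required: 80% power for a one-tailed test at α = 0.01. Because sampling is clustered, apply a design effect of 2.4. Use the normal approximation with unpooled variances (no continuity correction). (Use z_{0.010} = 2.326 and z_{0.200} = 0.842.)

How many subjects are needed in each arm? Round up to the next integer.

n = 3108 per group

n = (z_α + z_β)² · [p₁(1−p₁) + p₂(1−p₂)] / (p₁ − p₂)²
  = (2.326 + 0.842)² · (0.60·0.40 + 0.66·0.34) / (-0.06)²
  = (3.168)² · (0.2400 + 0.2244) / 0.0036
  = 10.0362 · 0.4644 / 0.0036
  = 1294.67
Design effect: 2.4 × 1294.67 = 3107.21.
Round up → n = 3108 per group.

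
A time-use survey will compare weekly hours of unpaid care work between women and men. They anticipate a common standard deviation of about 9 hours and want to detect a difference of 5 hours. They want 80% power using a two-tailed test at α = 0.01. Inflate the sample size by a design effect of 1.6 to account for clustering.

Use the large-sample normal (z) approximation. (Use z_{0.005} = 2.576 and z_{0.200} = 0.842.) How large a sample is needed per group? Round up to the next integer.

n = 122 per group

n = (z_{α/2} + z_β)² · (σ₁² + σ₂²) / δ²
  = (2.576 + 0.842)² · (2·9² = 162) / 5²
  = 11.6827 · 162 / 25
  = 75.70
Design effect: 1.6 × 75.70 = 121.13.
Round up → n = 122 per group.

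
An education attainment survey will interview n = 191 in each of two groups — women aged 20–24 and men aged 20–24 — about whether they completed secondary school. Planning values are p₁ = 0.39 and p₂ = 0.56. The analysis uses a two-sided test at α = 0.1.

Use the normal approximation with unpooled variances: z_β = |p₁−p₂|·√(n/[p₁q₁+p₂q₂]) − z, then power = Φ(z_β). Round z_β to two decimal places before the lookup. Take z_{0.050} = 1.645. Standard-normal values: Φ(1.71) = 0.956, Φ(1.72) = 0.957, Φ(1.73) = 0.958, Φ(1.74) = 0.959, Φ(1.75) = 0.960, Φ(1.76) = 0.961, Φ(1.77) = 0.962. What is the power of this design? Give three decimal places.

z_β = |p₁−p₂|·√(n/[p₁q₁+p₂q₂]) − z_{α/2}
    = 0.17 · √(191/0.4843) − 1.645
    = 0.17 · 19.8591 − 1.645
    = 3.3760 − 1.645 = 1.7310 → 1.73
Power = Φ(1.73) = 0.958.

Power ≈ 0.958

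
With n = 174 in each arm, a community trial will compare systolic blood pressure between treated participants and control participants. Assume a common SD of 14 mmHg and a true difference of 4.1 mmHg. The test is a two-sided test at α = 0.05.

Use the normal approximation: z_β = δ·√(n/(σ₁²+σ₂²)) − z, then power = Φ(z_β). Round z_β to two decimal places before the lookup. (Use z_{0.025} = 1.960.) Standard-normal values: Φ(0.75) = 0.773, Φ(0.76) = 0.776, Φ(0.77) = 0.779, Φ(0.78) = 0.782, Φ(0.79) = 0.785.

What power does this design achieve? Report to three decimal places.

z_β = δ·√(n/(σ₁²+σ₂²)) − z_{α/2}
    = 4.1 · √(174/392) − 1.960
    = 4.1 · 0.66624 − 1.960
    = 2.7316 − 1.960 = 0.7716 → 0.77
Power = Φ(0.77) = 0.779.

Power ≈ 0.779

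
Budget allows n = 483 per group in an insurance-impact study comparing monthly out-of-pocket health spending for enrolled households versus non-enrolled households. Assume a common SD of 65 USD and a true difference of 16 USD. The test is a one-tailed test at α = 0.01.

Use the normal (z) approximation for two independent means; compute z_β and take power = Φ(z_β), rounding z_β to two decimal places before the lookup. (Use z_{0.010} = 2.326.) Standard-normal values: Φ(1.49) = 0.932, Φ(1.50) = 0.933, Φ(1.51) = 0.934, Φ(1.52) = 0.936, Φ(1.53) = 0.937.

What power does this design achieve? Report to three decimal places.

Power ≈ 0.933

z_β = δ·√(n/(σ₁²+σ₂²)) − z_α
    = 16 · √(483/8450) − 2.326
    = 16 · 0.23908 − 2.326
    = 3.8253 − 2.326 = 1.4993 → 1.50
Power = Φ(1.50) = 0.933.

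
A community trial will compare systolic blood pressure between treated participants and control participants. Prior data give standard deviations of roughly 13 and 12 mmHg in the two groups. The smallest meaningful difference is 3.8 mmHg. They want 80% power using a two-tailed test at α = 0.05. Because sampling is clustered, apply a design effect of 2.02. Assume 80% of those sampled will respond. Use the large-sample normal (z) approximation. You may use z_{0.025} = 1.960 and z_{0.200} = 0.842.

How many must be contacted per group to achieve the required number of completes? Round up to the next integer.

n = 430 per group

n = (z_{α/2} + z_β)² · (σ₁² + σ₂²) / δ²
  = (1.960 + 0.842)² · (13² + 12² = 313) / 3.8²
  = 7.8512 · 313 / 14.44
  = 170.18
Design effect: 2.02 × 170.18 = 343.77.
Adjust for 80% response: 343.77 / 0.80 = 429.71.
Round up → n = 430 per group.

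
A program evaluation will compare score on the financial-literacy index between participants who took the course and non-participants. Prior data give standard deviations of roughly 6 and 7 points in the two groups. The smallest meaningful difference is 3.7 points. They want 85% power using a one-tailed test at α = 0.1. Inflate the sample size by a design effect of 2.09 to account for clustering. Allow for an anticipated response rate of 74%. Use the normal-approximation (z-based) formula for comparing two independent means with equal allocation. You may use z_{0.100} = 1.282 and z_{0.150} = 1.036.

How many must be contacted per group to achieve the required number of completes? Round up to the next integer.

n = (z_α + z_β)² · (σ₁² + σ₂²) / δ²
  = (1.282 + 1.036)² · (6² + 7² = 85) / 3.7²
  = 5.3731 · 85 / 13.69
  = 33.36
Design effect: 2.09 × 33.36 = 69.73.
Adjust for 74% response: 69.73 / 0.74 = 94.22.
Round up → n = 95 per group.

n = 95 per group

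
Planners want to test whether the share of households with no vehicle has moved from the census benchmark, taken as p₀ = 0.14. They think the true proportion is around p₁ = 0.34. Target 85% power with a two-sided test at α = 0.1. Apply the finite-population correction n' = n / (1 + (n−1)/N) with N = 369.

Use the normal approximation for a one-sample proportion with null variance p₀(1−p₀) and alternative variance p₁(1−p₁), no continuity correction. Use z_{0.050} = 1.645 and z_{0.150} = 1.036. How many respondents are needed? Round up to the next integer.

n = 27

n = [z_{α/2}·√(p₀q₀) + z_β·√(p₁q₁)]² / (p₁ − p₀)²
  = [1.645·√(0.14·0.86) + 1.036·√(0.34·0.66)]² / (0.20)²
  = [1.645·0.3470 + 1.036·0.4737]² / 0.0400
  = [1.0616]² / 0.0400
  = 28.17
Finite-population correction (N = 369): 28.17 / (1 + (28.17 − 1)/369) = 26.24.
Round up → n = 27.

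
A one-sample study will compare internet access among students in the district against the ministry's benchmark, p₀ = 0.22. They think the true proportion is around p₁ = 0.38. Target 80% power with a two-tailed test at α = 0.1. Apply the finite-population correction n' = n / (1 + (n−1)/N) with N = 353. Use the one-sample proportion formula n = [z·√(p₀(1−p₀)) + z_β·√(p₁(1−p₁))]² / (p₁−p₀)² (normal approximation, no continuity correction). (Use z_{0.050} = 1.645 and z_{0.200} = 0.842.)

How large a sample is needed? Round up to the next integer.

n = [z_{α/2}·√(p₀q₀) + z_β·√(p₁q₁)]² / (p₁ − p₀)²
  = [1.645·√(0.22·0.78) + 0.842·√(0.38·0.62)]² / (0.16)²
  = [1.645·0.4142 + 0.842·0.4854]² / 0.0256
  = [1.0901]² / 0.0256
  = 46.42
Finite-population correction (N = 353): 46.42 / (1 + (46.42 − 1)/353) = 41.13.
Round up → n = 42.

n = 42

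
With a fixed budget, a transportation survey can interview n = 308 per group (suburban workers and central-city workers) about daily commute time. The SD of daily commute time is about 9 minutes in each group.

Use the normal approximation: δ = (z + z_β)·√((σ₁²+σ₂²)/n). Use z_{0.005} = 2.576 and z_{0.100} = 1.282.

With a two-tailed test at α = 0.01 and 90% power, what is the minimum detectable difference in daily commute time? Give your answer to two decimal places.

Minimum detectable difference ≈ 2.80 minutes

δ = (z_{α/2} + z_β) · √((σ₁²+σ₂²)/n)
  = (2.576 + 1.282) · √(162/308)
  = 3.858 · √0.52597
  = 3.858 · 0.7252
  = 2.7980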